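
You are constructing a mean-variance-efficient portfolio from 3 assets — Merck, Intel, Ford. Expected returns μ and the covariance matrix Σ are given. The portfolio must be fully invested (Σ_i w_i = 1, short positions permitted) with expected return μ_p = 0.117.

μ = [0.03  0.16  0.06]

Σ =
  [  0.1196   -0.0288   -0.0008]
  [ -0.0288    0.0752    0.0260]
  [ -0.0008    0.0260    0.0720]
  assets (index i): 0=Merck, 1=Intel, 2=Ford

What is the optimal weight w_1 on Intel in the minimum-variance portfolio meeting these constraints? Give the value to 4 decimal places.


0.6548

p=Σ⁻¹μ = [0.8448  2.4680  -0.0485]
q=Σ⁻¹𝟙 = [12.0095  14.9108  8.6379]
a=μᵀp=0.417309  b=𝟙ᵀp=3.264282  c=𝟙ᵀq=35.558186  D=ac−b²=4.183233
λ₁=(c·0.117−b)/D = (35.558186·0.117−3.264282)/4.183233 = 0.214195
λ₂=(a−b·0.117)/D = (0.417309−3.264282·0.117)/4.183233 = 0.008460
w* = 0.214195·p + 0.008460·q:
  w_0 = 0.214195·0.8448 + 0.008460·12.0095 = 0.2825  (Merck)
  w_1 = 0.214195·2.4680 + 0.008460·14.9108 = 0.6548  (Intel)
  w_2 = 0.214195·-0.0485 + 0.008460·8.6379 = 0.0627  (Ford)
Σw_i=1.0000  μᵀw=0.1170
σ²=wᵀΣw=λ₁·μ_p+λ₂ = 0.214195·0.117 + 0.008460 = 0.033520 ≈ 0.0335


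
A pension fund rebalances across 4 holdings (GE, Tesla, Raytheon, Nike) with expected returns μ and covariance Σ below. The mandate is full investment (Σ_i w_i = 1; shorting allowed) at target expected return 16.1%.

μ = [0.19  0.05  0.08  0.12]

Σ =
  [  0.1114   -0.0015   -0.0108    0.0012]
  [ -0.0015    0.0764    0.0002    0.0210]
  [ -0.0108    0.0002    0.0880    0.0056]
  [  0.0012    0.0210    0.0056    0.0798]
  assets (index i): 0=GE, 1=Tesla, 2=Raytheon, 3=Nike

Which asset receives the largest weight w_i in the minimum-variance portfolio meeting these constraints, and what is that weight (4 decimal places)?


GE (0.5634)

p=Σ⁻¹μ = [1.7971  0.3247  1.0450  1.3179]
q=Σ⁻¹𝟙 = [10.1968  10.8741  12.0385  8.6716]
a=μᵀp=0.599433  b=𝟙ᵀp=4.484765  c=𝟙ᵀq=41.781010  D=ac−b²=4.931796
λ₁=(c·0.161−b)/D = (41.781010·0.161−4.484765)/4.931796 = 0.454597
λ₂=(a−b·0.161)/D = (0.599433−4.484765·0.161)/4.931796 = -0.024862
w* = 0.454597·p + -0.024862·q:
  w_0 = 0.454597·1.7971 + -0.024862·10.1968 = 0.5634  (GE)
  w_1 = 0.454597·0.3247 + -0.024862·10.8741 = -0.1227  (Tesla)
  w_2 = 0.454597·1.0450 + -0.024862·12.0385 = 0.1758  (Raytheon)
  w_3 = 0.454597·1.3179 + -0.024862·8.6716 = 0.3835  (Nike)
Σw_i=1.0000  μᵀw=0.1610
σ²=wᵀΣw=λ₁·μ_p+λ₂ = 0.454597·0.161 + -0.024862 = 0.048328 ≈ 0.0483


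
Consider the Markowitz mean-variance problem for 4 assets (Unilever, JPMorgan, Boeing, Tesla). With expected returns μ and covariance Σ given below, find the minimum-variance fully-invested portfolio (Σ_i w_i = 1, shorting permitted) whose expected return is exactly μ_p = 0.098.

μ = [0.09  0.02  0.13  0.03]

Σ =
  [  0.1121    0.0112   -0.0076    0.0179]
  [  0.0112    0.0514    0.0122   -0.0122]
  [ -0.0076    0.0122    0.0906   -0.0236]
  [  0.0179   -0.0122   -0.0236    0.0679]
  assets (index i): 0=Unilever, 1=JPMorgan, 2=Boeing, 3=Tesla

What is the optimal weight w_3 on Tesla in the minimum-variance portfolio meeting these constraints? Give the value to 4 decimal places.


g=Σ⁻¹μ = [0.7854  0.0082  1.7166  0.8329]
h=Σ⁻¹𝟙 = [4.3082  20.3724  14.4586  22.2776]
a=μᵀg=0.318999  b=𝟙ᵀg=3.343131  c=𝟙ᵀh=61.416782  D=ac−b²=8.415335
λ₁=(c·0.098−b)/D = (61.416782·0.098−3.343131)/8.415335 = 0.317957
λ₂=(a−b·0.098)/D = (0.318999−3.343131·0.098)/8.415335 = -0.001025
w* = 0.317957·g + -0.001025·h:
  w_0 = 0.317957·0.7854 + -0.001025·4.3082 = 0.2453  (Unilever)
  w_1 = 0.317957·0.0082 + -0.001025·20.3724 = -0.0183  (JPMorgan)
  w_2 = 0.317957·1.7166 + -0.001025·14.4586 = 0.5310  (Boeing)
  w_3 = 0.317957·0.8329 + -0.001025·22.2776 = 0.2420  (Tesla)
Σw_i=1.0000  μᵀw=0.0980
σ²=wᵀΣw=λ₁·μ_p+λ₂ = 0.317957·0.098 + -0.001025 = 0.030134 ≈ 0.0301

0.2420


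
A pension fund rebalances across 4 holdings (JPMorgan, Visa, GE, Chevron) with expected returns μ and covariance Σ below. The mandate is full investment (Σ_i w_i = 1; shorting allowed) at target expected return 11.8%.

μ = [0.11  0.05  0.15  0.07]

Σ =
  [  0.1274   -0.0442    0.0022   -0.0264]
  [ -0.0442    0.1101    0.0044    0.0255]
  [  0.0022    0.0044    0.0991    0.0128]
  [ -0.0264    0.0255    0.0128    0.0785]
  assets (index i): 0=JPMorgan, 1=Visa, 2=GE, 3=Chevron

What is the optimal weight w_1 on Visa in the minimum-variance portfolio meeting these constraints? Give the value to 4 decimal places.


0.0869

u=Σ⁻¹μ = [1.2657  0.7074  1.3419  0.8688]
v=Σ⁻¹𝟙 = [14.3528  11.6348  7.6357  12.5413]
a=μᵀu=0.436698  b=𝟙ᵀu=4.183803  c=𝟙ᵀv=46.164671  D=ac−b²=2.655831
λ₁=(c·0.118−b)/D = (46.164671·0.118−4.183803)/2.655831 = 0.475794
λ₂=(a−b·0.118)/D = (0.436698−4.183803·0.118)/2.655831 = -0.021459
w* = 0.475794·u + -0.021459·v:
  w_0 = 0.475794·1.2657 + -0.021459·14.3528 = 0.2942  (JPMorgan)
  w_1 = 0.475794·0.7074 + -0.021459·11.6348 = 0.0869  (Visa)
  w_2 = 0.475794·1.3419 + -0.021459·7.6357 = 0.4746  (GE)
  w_3 = 0.475794·0.8688 + -0.021459·12.5413 = 0.1442  (Chevron)
Σw_i=1.0000  μᵀw=0.1180
σ²=wᵀΣw=λ₁·μ_p+λ₂ = 0.475794·0.118 + -0.021459 = 0.034685 ≈ 0.0347


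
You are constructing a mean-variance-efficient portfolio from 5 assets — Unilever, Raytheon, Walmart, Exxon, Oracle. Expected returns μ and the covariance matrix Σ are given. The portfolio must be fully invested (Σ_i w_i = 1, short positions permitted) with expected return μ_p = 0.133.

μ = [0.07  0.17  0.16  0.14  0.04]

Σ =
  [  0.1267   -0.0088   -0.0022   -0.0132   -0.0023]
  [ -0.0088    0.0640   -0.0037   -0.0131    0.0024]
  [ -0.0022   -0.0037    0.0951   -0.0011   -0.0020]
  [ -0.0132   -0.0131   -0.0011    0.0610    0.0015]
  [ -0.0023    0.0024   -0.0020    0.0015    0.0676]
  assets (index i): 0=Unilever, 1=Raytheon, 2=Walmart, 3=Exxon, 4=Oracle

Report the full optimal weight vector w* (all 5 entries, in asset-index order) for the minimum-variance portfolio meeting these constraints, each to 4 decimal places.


x=Σ⁻¹μ = [1.1929  3.5971  1.8989  3.3480  0.4865]
y=Σ⁻¹𝟙 = [12.3914  22.3631  12.2465  23.7477  14.2559]
a=μᵀx=1.487025  b=𝟙ᵀx=10.523477  c=𝟙ᵀy=85.004633  D=ac−b²=15.660428
λ₁=(c·0.133−b)/D = (85.004633·0.133−10.523477)/15.660428 = 0.049944
λ₂=(a−b·0.133)/D = (1.487025−10.523477·0.133)/15.660428 = 0.005581
w* = 0.049944·x + 0.005581·y:
  w_0 = 0.049944·1.1929 + 0.005581·12.3914 = 0.1287  (Unilever)
  w_1 = 0.049944·3.5971 + 0.005581·22.3631 = 0.3045  (Raytheon)
  w_2 = 0.049944·1.8989 + 0.005581·12.2465 = 0.1632  (Walmart)
  w_3 = 0.049944·3.3480 + 0.005581·23.7477 = 0.2997  (Exxon)
  w_4 = 0.049944·0.4865 + 0.005581·14.2559 = 0.1039  (Oracle)
Σw_i=1.0000  μᵀw=0.1330
σ²=wᵀΣw=λ₁·μ_p+λ₂ = 0.049944·0.133 + 0.005581 = 0.012224 ≈ 0.0122

0.1287  0.3045  0.1632  0.2997  0.1039


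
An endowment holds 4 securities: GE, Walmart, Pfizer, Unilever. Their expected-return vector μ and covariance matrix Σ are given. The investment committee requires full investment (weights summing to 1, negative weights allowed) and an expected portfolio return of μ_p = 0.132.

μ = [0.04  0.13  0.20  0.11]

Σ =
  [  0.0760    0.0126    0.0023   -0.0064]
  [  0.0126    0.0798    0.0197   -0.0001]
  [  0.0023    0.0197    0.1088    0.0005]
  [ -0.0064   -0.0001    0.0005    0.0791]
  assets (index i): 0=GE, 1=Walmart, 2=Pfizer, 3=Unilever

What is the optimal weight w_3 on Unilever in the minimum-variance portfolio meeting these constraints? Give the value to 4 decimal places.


0.3115

g=Σ⁻¹μ = [0.4028  1.1694  1.6115  1.4145]
h=Σ⁻¹𝟙 = [12.6336  8.7575  7.2758  13.6295]
a=μᵀg=0.646030  b=𝟙ᵀg=4.598216  c=𝟙ᵀh=42.296314  D=ac−b²=6.181100
λ₁=(c·0.132−b)/D = (42.296314·0.132−4.598216)/6.181100 = 0.159340
λ₂=(a−b·0.132)/D = (0.646030−4.598216·0.132)/6.181100 = 0.006320
w* = 0.159340·g + 0.006320·h:
  w_0 = 0.159340·0.4028 + 0.006320·12.6336 = 0.1440  (GE)
  w_1 = 0.159340·1.1694 + 0.006320·8.7575 = 0.2417  (Walmart)
  w_2 = 0.159340·1.6115 + 0.006320·7.2758 = 0.3028  (Pfizer)
  w_3 = 0.159340·1.4145 + 0.006320·13.6295 = 0.3115  (Unilever)
Σw_i=1.0000  μᵀw=0.1320
σ²=wᵀΣw=λ₁·μ_p+λ₂ = 0.159340·0.132 + 0.006320 = 0.027353 ≈ 0.0274


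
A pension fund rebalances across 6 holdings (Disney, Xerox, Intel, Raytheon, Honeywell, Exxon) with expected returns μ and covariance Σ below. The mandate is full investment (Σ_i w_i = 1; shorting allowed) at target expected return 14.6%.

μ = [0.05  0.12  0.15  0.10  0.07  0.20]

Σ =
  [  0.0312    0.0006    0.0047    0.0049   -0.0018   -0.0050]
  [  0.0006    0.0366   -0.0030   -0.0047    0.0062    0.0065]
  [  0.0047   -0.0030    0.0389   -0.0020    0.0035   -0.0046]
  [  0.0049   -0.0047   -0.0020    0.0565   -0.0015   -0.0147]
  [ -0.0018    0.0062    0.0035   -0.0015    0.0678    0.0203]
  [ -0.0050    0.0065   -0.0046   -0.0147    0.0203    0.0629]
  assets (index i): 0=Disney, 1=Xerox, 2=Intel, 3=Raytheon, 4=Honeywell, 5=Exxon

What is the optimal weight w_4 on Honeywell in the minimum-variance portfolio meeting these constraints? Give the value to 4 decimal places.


p=Σ⁻¹μ = [0.9546  3.4320  4.7328  3.2206  -0.6937  4.2235]
q=Σ⁻¹𝟙 = [27.2387  27.5505  27.7593  24.2422  5.7521  21.0556]
a=μᵀp=2.287702  b=𝟙ᵀp=15.869886  c=𝟙ᵀq=133.598407  D=ac−b²=53.780035
λ₁=(c·0.146−b)/D = (133.598407·0.146−15.869886)/53.780035 = 0.067599
λ₂=(a−b·0.146)/D = (2.287702−15.869886·0.146)/53.780035 = -0.000545
w* = 0.067599·p + -0.000545·q:
  w_0 = 0.067599·0.9546 + -0.000545·27.2387 = 0.0497  (Disney)
  w_1 = 0.067599·3.4320 + -0.000545·27.5505 = 0.2170  (Xerox)
  w_2 = 0.067599·4.7328 + -0.000545·27.7593 = 0.3048  (Intel)
  w_3 = 0.067599·3.2206 + -0.000545·24.2422 = 0.2045  (Raytheon)
  w_4 = 0.067599·-0.6937 + -0.000545·5.7521 = -0.0500  (Honeywell)
  w_5 = 0.067599·4.2235 + -0.000545·21.0556 = 0.2740  (Exxon)
Σw_i=1.0000  μᵀw=0.1460
σ²=wᵀΣw=λ₁·μ_p+λ₂ = 0.067599·0.146 + -0.000545 = 0.009325 ≈ 0.0093

-0.0500


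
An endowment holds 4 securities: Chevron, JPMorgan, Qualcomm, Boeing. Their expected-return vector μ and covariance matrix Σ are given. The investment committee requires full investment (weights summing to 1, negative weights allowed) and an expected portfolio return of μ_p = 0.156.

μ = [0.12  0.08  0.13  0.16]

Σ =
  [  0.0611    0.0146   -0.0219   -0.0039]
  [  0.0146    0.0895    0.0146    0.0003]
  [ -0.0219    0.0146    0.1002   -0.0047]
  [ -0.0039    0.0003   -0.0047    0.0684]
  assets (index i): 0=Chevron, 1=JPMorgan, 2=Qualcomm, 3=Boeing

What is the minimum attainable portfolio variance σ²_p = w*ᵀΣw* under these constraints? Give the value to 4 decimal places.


x=Σ⁻¹μ = [2.8376  0.0913  2.0281  2.6399]
y=Σ⁻¹𝟙 = [21.4632  5.2175  14.7003  16.8309]
a=μᵀx=1.033865  b=𝟙ᵀx=7.596972  c=𝟙ᵀy=58.211927  D=ac−b²=2.469298
λ₁=(c·0.156−b)/D = (58.211927·0.156−7.596972)/2.469298 = 0.601016
λ₂=(a−b·0.156)/D = (1.033865−7.596972·0.156)/2.469298 = -0.061257
w* = 0.601016·x + -0.061257·y:
  w_0 = 0.601016·2.8376 + -0.061257·21.4632 = 0.3907  (Chevron)
  w_1 = 0.601016·0.0913 + -0.061257·5.2175 = -0.2648  (JPMorgan)
  w_2 = 0.601016·2.0281 + -0.061257·14.7003 = 0.3184  (Qualcomm)
  w_3 = 0.601016·2.6399 + -0.061257·16.8309 = 0.5556  (Boeing)
Σw_i=1.0000  μᵀw=0.1560
σ²=wᵀΣw=λ₁·μ_p+λ₂ = 0.601016·0.156 + -0.061257 = 0.032501 ≈ 0.0325

0.0325


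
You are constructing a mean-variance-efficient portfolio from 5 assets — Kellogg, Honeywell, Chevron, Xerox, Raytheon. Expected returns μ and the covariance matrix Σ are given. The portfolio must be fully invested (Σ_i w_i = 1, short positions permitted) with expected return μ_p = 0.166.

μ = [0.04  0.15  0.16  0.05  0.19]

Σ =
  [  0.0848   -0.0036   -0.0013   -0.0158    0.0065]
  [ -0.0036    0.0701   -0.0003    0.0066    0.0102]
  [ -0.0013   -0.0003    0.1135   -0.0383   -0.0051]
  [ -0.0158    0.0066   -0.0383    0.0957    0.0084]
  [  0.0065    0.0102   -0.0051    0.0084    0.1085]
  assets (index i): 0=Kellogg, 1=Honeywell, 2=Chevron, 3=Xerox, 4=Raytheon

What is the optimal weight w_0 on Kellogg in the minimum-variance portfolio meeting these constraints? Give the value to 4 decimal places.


u=Σ⁻¹μ = [0.6694  1.8531  1.8686  1.1180  1.5381]
v=Σ⁻¹𝟙 = [15.3532  12.5145  15.2711  17.6647  6.4706]
a=μᵀu=0.951870  b=𝟙ᵀu=7.047324  c=𝟙ᵀv=67.274091  D=ac−b²=14.371396
λ₁=(c·0.166−b)/D = (67.274091·0.166−7.047324)/14.371396 = 0.286693
λ₂=(a−b·0.166)/D = (0.951870−7.047324·0.166)/14.371396 = -0.015168
w* = 0.286693·u + -0.015168·v:
  w_0 = 0.286693·0.6694 + -0.015168·15.3532 = -0.0410  (Kellogg)
  w_1 = 0.286693·1.8531 + -0.015168·12.5145 = 0.3415  (Honeywell)
  w_2 = 0.286693·1.8686 + -0.015168·15.2711 = 0.3041  (Chevron)
  w_3 = 0.286693·1.1180 + -0.015168·17.6647 = 0.0526  (Xerox)
  w_4 = 0.286693·1.5381 + -0.015168·6.4706 = 0.3428  (Raytheon)
Σw_i=1.0000  μᵀw=0.1660
σ²=wᵀΣw=λ₁·μ_p+λ₂ = 0.286693·0.166 + -0.015168 = 0.032423 ≈ 0.0324

-0.0410


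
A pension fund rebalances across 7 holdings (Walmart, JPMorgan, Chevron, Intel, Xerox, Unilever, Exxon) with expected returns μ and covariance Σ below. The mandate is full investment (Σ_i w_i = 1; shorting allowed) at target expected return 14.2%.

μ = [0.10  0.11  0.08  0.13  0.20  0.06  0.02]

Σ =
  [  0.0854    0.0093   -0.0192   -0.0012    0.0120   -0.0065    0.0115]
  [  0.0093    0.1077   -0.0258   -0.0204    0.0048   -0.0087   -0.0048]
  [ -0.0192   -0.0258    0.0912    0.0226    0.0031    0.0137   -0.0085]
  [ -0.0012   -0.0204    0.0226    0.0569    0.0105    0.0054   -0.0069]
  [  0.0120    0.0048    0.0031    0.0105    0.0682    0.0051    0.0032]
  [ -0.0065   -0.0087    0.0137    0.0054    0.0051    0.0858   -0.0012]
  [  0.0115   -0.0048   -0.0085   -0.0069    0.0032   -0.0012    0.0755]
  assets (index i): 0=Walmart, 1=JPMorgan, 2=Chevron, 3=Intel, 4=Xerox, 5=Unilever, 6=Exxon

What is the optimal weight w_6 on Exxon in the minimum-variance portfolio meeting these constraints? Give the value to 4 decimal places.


-0.0054

u=Σ⁻¹μ = [0.8959  1.5065  0.8587  2.0894  2.2491  0.5236  0.4248]
v=Σ⁻¹𝟙 = [10.8924  16.1371  12.9578  18.0810  6.7030  10.7294  15.6096]
a=μᵀu=1.085353  b=𝟙ᵀu=8.548010  c=𝟙ᵀv=91.110059  D=ac−b²=25.818089
λ₁=(c·0.142−b)/D = (91.110059·0.142−8.548010)/25.818089 = 0.170021
λ₂=(a−b·0.142)/D = (1.085353−8.548010·0.142)/25.818089 = -0.004976
w* = 0.170021·u + -0.004976·v:
  w_0 = 0.170021·0.8959 + -0.004976·10.8924 = 0.0981  (Walmart)
  w_1 = 0.170021·1.5065 + -0.004976·16.1371 = 0.1758  (JPMorgan)
  w_2 = 0.170021·0.8587 + -0.004976·12.9578 = 0.0815  (Chevron)
  w_3 = 0.170021·2.0894 + -0.004976·18.0810 = 0.2653  (Intel)
  w_4 = 0.170021·2.2491 + -0.004976·6.7030 = 0.3490  (Xerox)
  w_5 = 0.170021·0.5236 + -0.004976·10.7294 = 0.0356  (Unilever)
  w_6 = 0.170021·0.4248 + -0.004976·15.6096 = -0.0054  (Exxon)
Σw_i=1.0000  μᵀw=0.1420
σ²=wᵀΣw=λ₁·μ_p+λ₂ = 0.170021·0.142 + -0.004976 = 0.019167 ≈ 0.0192


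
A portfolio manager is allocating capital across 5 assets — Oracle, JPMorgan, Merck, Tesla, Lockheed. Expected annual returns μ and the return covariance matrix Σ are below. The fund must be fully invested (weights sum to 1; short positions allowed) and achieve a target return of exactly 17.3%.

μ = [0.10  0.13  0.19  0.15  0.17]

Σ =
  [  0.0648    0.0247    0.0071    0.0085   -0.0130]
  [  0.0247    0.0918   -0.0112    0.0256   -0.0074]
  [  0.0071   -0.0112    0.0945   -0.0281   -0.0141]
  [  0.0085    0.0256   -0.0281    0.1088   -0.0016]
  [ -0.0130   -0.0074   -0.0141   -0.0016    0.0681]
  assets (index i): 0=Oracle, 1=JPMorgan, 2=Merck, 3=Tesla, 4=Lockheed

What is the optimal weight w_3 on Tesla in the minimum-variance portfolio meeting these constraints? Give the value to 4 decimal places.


u=Σ⁻¹μ = [1.1915  1.2485  3.1521  1.8582  3.5558]
v=Σ⁻¹𝟙 = [13.4470  8.0637  17.0601  10.9718  21.9176]
a=μᵀu=1.763576  b=𝟙ᵀu=11.006157  c=𝟙ᵀv=71.460173  D=ac−b²=4.889984
λ₁=(c·0.173−b)/D = (71.460173·0.173−11.006157)/4.889984 = 0.277394
λ₂=(a−b·0.173)/D = (1.763576−11.006157·0.173)/4.889984 = -0.028730
w* = 0.277394·u + -0.028730·v:
  w_0 = 0.277394·1.1915 + -0.028730·13.4470 = -0.0558  (Oracle)
  w_1 = 0.277394·1.2485 + -0.028730·8.0637 = 0.1147  (JPMorgan)
  w_2 = 0.277394·3.1521 + -0.028730·17.0601 = 0.3842  (Merck)
  w_3 = 0.277394·1.8582 + -0.028730·10.9718 = 0.2002  (Tesla)
  w_4 = 0.277394·3.5558 + -0.028730·21.9176 = 0.3567  (Lockheed)
Σw_i=1.0000  μᵀw=0.1730
σ²=wᵀΣw=λ₁·μ_p+λ₂ = 0.277394·0.173 + -0.028730 = 0.019259 ≈ 0.0193

0.2002


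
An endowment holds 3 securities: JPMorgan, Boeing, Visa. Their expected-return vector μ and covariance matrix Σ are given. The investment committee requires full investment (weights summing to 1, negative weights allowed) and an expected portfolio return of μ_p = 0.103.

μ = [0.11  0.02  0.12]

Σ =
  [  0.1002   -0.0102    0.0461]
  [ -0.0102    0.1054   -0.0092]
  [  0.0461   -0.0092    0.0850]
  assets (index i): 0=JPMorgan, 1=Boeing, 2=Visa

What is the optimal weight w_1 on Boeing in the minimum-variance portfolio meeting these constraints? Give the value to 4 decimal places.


0.1396

g=Σ⁻¹μ = [0.6214  0.3470  1.1123]
h=Σ⁻¹𝟙 = [6.8451  10.9565  9.2381]
a=μᵀg=0.208768  b=𝟙ᵀg=2.080664  c=𝟙ᵀh=27.039676  D=ac−b²=1.315865
λ₁=(c·0.103−b)/D = (27.039676·0.103−2.080664)/1.315865 = 0.535330
λ₂=(a−b·0.103)/D = (0.208768−2.080664·0.103)/1.315865 = -0.004210
w* = 0.535330·g + -0.004210·h:
  w_0 = 0.535330·0.6214 + -0.004210·6.8451 = 0.3038  (JPMorgan)
  w_1 = 0.535330·0.3470 + -0.004210·10.9565 = 0.1396  (Boeing)
  w_2 = 0.535330·1.1123 + -0.004210·9.2381 = 0.5566  (Visa)
Σw_i=1.0000  μᵀw=0.1030
σ²=wᵀΣw=λ₁·μ_p+λ₂ = 0.535330·0.103 + -0.004210 = 0.050929 ≈ 0.0509


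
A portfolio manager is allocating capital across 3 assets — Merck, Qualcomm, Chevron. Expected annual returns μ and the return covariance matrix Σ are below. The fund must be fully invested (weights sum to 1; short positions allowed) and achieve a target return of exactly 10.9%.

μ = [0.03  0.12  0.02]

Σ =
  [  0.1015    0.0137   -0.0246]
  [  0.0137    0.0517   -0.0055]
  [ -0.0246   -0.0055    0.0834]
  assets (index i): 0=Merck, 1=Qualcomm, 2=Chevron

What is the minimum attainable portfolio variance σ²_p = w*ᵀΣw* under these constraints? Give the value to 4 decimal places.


u=Σ⁻¹μ = [0.0805  2.3442  0.4181]
v=Σ⁻¹𝟙 = [11.4241  18.0760  16.5522]
a=μᵀu=0.292086  b=𝟙ᵀu=2.842880  c=𝟙ᵀv=46.052179  D=ac−b²=5.369237
λ₁=(c·0.109−b)/D = (46.052179·0.109−2.842880)/5.369237 = 0.405422
λ₂=(a−b·0.109)/D = (0.292086−2.842880·0.109)/5.369237 = -0.003313
w* = 0.405422·u + -0.003313·v:
  w_0 = 0.405422·0.0805 + -0.003313·11.4241 = -0.0052  (Merck)
  w_1 = 0.405422·2.3442 + -0.003313·18.0760 = 0.8905  (Qualcomm)
  w_2 = 0.405422·0.4181 + -0.003313·16.5522 = 0.1147  (Chevron)
Σw_i=1.0000  μᵀw=0.1090
σ²=wᵀΣw=λ₁·μ_p+λ₂ = 0.405422·0.109 + -0.003313 = 0.040878 ≈ 0.0409

0.0409


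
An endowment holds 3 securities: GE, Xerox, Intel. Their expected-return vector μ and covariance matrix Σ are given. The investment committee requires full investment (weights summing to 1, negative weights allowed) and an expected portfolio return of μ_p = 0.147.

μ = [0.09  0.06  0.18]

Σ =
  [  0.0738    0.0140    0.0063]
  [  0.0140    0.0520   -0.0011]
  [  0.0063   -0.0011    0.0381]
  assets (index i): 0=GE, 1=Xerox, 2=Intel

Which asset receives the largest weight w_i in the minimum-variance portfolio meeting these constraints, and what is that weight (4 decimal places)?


u=Σ⁻¹μ = [0.6161  1.0864  4.6539]
v=Σ⁻¹𝟙 = [8.0402  17.6040  25.4255]
a=μᵀu=0.958338  b=𝟙ᵀu=6.356441  c=𝟙ᵀv=51.069614  D=ac−b²=8.537605
λ₁=(c·0.147−b)/D = (51.069614·0.147−6.356441)/8.537605 = 0.134791
λ₂=(a−b·0.147)/D = (0.958338−6.356441·0.147)/8.537605 = 0.002804
w* = 0.134791·u + 0.002804·v:
  w_0 = 0.134791·0.6161 + 0.002804·8.0402 = 0.1056  (GE)
  w_1 = 0.134791·1.0864 + 0.002804·17.6040 = 0.1958  (Xerox)
  w_2 = 0.134791·4.6539 + 0.002804·25.4255 = 0.6986  (Intel)
Σw_i=1.0000  μᵀw=0.1470
σ²=wᵀΣw=λ₁·μ_p+λ₂ = 0.134791·0.147 + 0.002804 = 0.022618 ≈ 0.0226

Intel (0.6986)


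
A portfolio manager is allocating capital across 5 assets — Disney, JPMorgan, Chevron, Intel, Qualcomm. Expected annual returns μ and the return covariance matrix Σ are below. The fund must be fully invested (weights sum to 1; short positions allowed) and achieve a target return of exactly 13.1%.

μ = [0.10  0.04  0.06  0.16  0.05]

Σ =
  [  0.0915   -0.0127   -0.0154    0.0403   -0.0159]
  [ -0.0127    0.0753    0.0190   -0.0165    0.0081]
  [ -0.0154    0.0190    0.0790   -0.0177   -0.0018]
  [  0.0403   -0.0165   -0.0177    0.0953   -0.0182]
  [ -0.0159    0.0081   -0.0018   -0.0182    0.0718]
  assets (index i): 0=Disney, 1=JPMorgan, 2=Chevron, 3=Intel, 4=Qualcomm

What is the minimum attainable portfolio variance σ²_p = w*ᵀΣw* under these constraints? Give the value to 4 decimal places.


p=Σ⁻¹μ = [0.7580  0.6360  1.2204  1.9466  1.3165]
q=Σ⁻¹𝟙 = [12.4886  12.4212  15.6671  13.9428  19.2189]
a=μᵀp=0.551744  b=𝟙ᵀp=5.877533  c=𝟙ᵀq=73.738640  D=ac−b²=6.139459
λ₁=(c·0.131−b)/D = (73.738640·0.131−5.877533)/6.139459 = 0.616052
λ₂=(a−b·0.131)/D = (0.551744−5.877533·0.131)/6.139459 = -0.035543
w* = 0.616052·p + -0.035543·q:
  w_0 = 0.616052·0.7580 + -0.035543·12.4886 = 0.0231  (Disney)
  w_1 = 0.616052·0.6360 + -0.035543·12.4212 = -0.0496  (JPMorgan)
  w_2 = 0.616052·1.2204 + -0.035543·15.6671 = 0.1950  (Chevron)
  w_3 = 0.616052·1.9466 + -0.035543·13.9428 = 0.7036  (Intel)
  w_4 = 0.616052·1.3165 + -0.035543·19.2189 = 0.1279  (Qualcomm)
Σw_i=1.0000  μᵀw=0.1310
σ²=wᵀΣw=λ₁·μ_p+λ₂ = 0.616052·0.131 + -0.035543 = 0.045160 ≈ 0.0452

0.0452


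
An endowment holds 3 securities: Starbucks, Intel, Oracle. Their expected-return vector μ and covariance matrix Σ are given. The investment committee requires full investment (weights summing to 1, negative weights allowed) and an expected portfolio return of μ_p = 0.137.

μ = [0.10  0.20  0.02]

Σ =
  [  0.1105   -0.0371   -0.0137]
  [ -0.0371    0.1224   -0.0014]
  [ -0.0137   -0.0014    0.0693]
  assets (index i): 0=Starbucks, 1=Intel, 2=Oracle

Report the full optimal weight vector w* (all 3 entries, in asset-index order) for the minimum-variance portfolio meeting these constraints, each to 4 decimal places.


g=Σ⁻¹μ = [1.7138  2.1611  0.6711]
h=Σ⁻¹𝟙 = [15.6606  13.1202  17.7910]
a=μᵀg=0.617020  b=𝟙ᵀg=4.545928  c=𝟙ᵀh=46.571878  D=ac−b²=8.070298
λ₁=(c·0.137−b)/D = (46.571878·0.137−4.545928)/8.070298 = 0.227305
λ₂=(a−b·0.137)/D = (0.617020−4.545928·0.137)/8.070298 = -0.000715
w* = 0.227305·g + -0.000715·h:
  w_0 = 0.227305·1.7138 + -0.000715·15.6606 = 0.3783  (Starbucks)
  w_1 = 0.227305·2.1611 + -0.000715·13.1202 = 0.4818  (Intel)
  w_2 = 0.227305·0.6711 + -0.000715·17.7910 = 0.1398  (Oracle)
Σw_i=1.0000  μᵀw=0.1370
σ²=wᵀΣw=λ₁·μ_p+λ₂ = 0.227305·0.137 + -0.000715 = 0.030426 ≈ 0.0304

0.3783  0.4818  0.1398


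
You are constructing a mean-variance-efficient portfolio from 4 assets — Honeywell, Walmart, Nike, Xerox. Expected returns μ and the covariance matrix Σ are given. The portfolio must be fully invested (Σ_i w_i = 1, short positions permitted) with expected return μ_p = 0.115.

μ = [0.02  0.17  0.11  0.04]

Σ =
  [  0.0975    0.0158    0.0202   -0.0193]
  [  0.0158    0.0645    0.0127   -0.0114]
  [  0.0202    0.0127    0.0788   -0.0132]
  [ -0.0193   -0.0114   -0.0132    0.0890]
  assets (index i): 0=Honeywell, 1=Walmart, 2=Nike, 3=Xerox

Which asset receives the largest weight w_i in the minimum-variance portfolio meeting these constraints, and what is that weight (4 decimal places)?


Walmart (0.4516)

g=Σ⁻¹μ = [-0.2909  2.6304  1.1975  0.9009]
h=Σ⁻¹𝟙 = [9.0040  14.0888  10.8938  16.6089]
a=μᵀg=0.609102  b=𝟙ᵀg=4.437840  c=𝟙ᵀh=50.595426  D=ac−b²=11.123355
λ₁=(c·0.115−b)/D = (50.595426·0.115−4.437840)/11.123355 = 0.124120
λ₂=(a−b·0.115)/D = (0.609102−4.437840·0.115)/11.123355 = 0.008878
w* = 0.124120·g + 0.008878·h:
  w_0 = 0.124120·-0.2909 + 0.008878·9.0040 = 0.0438  (Honeywell)
  w_1 = 0.124120·2.6304 + 0.008878·14.0888 = 0.4516  (Walmart)
  w_2 = 0.124120·1.1975 + 0.008878·10.8938 = 0.2453  (Nike)
  w_3 = 0.124120·0.9009 + 0.008878·16.6089 = 0.2593  (Xerox)
Σw_i=1.0000  μᵀw=0.1150
σ²=wᵀΣw=λ₁·μ_p+λ₂ = 0.124120·0.115 + 0.008878 = 0.023152 ≈ 0.0232


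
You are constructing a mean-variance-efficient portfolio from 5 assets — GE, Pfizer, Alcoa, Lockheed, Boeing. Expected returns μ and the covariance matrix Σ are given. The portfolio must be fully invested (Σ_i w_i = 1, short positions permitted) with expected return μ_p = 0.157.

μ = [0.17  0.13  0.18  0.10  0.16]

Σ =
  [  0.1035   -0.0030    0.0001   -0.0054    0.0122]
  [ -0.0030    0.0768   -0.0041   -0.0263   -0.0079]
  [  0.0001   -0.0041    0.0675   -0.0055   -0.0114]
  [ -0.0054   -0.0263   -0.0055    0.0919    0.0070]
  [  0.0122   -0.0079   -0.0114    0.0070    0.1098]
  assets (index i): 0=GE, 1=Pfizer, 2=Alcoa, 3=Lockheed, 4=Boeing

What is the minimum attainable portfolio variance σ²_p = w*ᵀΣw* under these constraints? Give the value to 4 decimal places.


0.0155

u=Σ⁻¹μ = [1.6290  2.8096  3.2876  2.0561  1.6886]
v=Σ⁻¹𝟙 = [9.9852  21.6933  19.3471  18.0407  10.4174]
a=μᵀu=1.709741  b=𝟙ᵀu=11.470946  c=𝟙ᵀv=79.483716  D=ac−b²=4.313972
λ₁=(c·0.157−b)/D = (79.483716·0.157−11.470946)/4.313972 = 0.233659
λ₂=(a−b·0.157)/D = (1.709741−11.470946·0.157)/4.313972 = -0.021140
w* = 0.233659·u + -0.021140·v:
  w_0 = 0.233659·1.6290 + -0.021140·9.9852 = 0.1695  (GE)
  w_1 = 0.233659·2.8096 + -0.021140·21.6933 = 0.1979  (Pfizer)
  w_2 = 0.233659·3.2876 + -0.021140·19.3471 = 0.3592  (Alcoa)
  w_3 = 0.233659·2.0561 + -0.021140·18.0407 = 0.0990  (Lockheed)
  w_4 = 0.233659·1.6886 + -0.021140·10.4174 = 0.1743  (Boeing)
Σw_i=1.0000  μᵀw=0.1570
σ²=wᵀΣw=λ₁·μ_p+λ₂ = 0.233659·0.157 + -0.021140 = 0.015544 ≈ 0.0155


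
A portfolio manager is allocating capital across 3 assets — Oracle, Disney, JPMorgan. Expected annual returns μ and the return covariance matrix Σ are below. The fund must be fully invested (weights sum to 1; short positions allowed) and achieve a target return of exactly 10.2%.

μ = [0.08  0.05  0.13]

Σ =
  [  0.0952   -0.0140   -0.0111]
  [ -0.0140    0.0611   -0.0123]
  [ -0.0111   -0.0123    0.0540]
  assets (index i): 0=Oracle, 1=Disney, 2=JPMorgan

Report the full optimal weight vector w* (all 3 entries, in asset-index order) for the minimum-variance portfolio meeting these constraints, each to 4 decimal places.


0.2183  0.2136  0.5681

p=Σ⁻¹μ = [1.4654  1.7810  3.1143]
q=Σ⁻¹𝟙 = [17.6086  26.0525  28.0722]
a=μᵀp=0.611140  b=𝟙ᵀp=6.360704  c=𝟙ᵀq=71.733346  D=ac−b²=3.380590
λ₁=(c·0.102−b)/D = (71.733346·0.102−6.360704)/3.380590 = 0.282820
λ₂=(a−b·0.102)/D = (0.611140−6.360704·0.102)/3.380590 = -0.011138
w* = 0.282820·p + -0.011138·q:
  w_0 = 0.282820·1.4654 + -0.011138·17.6086 = 0.2183  (Oracle)
  w_1 = 0.282820·1.7810 + -0.011138·26.0525 = 0.2136  (Disney)
  w_2 = 0.282820·3.1143 + -0.011138·28.0722 = 0.5681  (JPMorgan)
Σw_i=1.0000  μᵀw=0.1020
σ²=wᵀΣw=λ₁·μ_p+λ₂ = 0.282820·0.102 + -0.011138 = 0.017710 ≈ 0.0177


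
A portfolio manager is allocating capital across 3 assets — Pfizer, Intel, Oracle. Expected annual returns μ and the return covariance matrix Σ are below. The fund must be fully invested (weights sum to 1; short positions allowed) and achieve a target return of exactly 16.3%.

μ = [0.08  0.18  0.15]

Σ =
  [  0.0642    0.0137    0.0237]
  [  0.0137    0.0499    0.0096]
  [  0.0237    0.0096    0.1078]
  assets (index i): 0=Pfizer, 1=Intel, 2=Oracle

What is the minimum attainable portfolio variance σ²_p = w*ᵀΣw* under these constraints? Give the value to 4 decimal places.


x=Σ⁻¹μ = [0.1359  3.3656  1.0619]
y=Σ⁻¹𝟙 = [10.0423  16.2006  5.6259]
a=μᵀx=0.775963  b=𝟙ᵀx=4.563383  c=𝟙ᵀy=31.868852  D=ac−b²=3.904581
λ₁=(c·0.163−b)/D = (31.868852·0.163−4.563383)/3.904581 = 0.161666
λ₂=(a−b·0.163)/D = (0.775963−4.563383·0.163)/3.904581 = 0.008229
w* = 0.161666·x + 0.008229·y:
  w_0 = 0.161666·0.1359 + 0.008229·10.0423 = 0.1046  (Pfizer)
  w_1 = 0.161666·3.3656 + 0.008229·16.2006 = 0.6774  (Intel)
  w_2 = 0.161666·1.0619 + 0.008229·5.6259 = 0.2180  (Oracle)
Σw_i=1.0000  μᵀw=0.1630
σ²=wᵀΣw=λ₁·μ_p+λ₂ = 0.161666·0.163 + 0.008229 = 0.034581 ≈ 0.0346

0.0346


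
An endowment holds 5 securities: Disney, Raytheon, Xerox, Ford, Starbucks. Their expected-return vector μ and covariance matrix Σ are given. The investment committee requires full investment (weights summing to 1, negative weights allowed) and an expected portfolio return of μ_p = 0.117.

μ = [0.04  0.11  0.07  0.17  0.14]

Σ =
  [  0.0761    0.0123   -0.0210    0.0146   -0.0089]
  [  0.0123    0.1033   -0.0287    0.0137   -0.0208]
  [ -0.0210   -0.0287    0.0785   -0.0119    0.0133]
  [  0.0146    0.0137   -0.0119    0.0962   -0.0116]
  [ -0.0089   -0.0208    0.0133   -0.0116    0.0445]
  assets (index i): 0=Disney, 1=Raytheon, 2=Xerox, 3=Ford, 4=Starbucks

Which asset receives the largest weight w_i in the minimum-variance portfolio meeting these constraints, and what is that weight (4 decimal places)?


Starbucks (0.3757)

x=Σ⁻¹μ = [0.6969  1.9612  1.3757  2.0746  4.3317]
y=Σ⁻¹𝟙 = [17.3074  18.0647  20.4175  11.4920  31.2705]
a=μᵀx=1.299035  b=𝟙ᵀx=10.440149  c=𝟙ᵀy=98.552105  D=ac−b²=19.025940
λ₁=(c·0.117−b)/D = (98.552105·0.117−10.440149)/19.025940 = 0.057314
λ₂=(a−b·0.117)/D = (1.299035−10.440149·0.117)/19.025940 = 0.004075
w* = 0.057314·x + 0.004075·y:
  w_0 = 0.057314·0.6969 + 0.004075·17.3074 = 0.1105  (Disney)
  w_1 = 0.057314·1.9612 + 0.004075·18.0647 = 0.1860  (Raytheon)
  w_2 = 0.057314·1.3757 + 0.004075·20.4175 = 0.1621  (Xerox)
  w_3 = 0.057314·2.0746 + 0.004075·11.4920 = 0.1657  (Ford)
  w_4 = 0.057314·4.3317 + 0.004075·31.2705 = 0.3757  (Starbucks)
Σw_i=1.0000  μᵀw=0.1170
σ²=wᵀΣw=λ₁·μ_p+λ₂ = 0.057314·0.117 + 0.004075 = 0.010781 ≈ 0.0108


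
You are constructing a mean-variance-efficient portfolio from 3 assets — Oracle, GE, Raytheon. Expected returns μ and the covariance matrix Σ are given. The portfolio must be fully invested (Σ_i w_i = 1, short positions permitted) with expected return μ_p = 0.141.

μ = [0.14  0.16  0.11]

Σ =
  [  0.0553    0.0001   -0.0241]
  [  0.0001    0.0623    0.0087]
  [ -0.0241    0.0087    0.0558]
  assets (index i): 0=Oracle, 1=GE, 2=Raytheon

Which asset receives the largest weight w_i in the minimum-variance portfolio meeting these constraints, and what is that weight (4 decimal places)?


Oracle (0.4082)

g=Σ⁻¹μ = [3.9973  2.0909  3.3717]
h=Σ⁻¹𝟙 = [30.8749  11.8960  29.4012]
a=μᵀg=1.265064  b=𝟙ᵀg=9.459980  c=𝟙ᵀh=72.172119  D=ac−b²=1.811117
λ₁=(c·0.141−b)/D = (72.172119·0.141−9.459980)/1.811117 = 0.395496
λ₂=(a−b·0.141)/D = (1.265064−9.459980·0.141)/1.811117 = -0.037984
w* = 0.395496·g + -0.037984·h:
  w_0 = 0.395496·3.9973 + -0.037984·30.8749 = 0.4082  (Oracle)
  w_1 = 0.395496·2.0909 + -0.037984·11.8960 = 0.3751  (GE)
  w_2 = 0.395496·3.3717 + -0.037984·29.4012 = 0.2167  (Raytheon)
Σw_i=1.0000  μᵀw=0.1410
σ²=wᵀΣw=λ₁·μ_p+λ₂ = 0.395496·0.141 + -0.037984 = 0.017781 ≈ 0.0178


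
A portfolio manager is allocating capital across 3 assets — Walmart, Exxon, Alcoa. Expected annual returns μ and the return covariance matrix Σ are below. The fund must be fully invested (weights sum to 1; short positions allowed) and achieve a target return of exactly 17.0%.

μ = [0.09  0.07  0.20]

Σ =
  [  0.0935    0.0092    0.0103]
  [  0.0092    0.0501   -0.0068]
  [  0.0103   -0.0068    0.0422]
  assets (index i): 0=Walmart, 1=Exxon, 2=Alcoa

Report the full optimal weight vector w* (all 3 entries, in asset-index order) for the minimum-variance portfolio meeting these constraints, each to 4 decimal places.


0.0006  0.2303  0.7691

x=Σ⁻¹μ = [0.2092  2.0397  5.0170]
y=Σ⁻¹𝟙 = [5.6289  22.4472  25.9399]
a=μᵀx=1.165000  b=𝟙ᵀx=7.265885  c=𝟙ᵀy=54.016018  D=ac−b²=10.135578
λ₁=(c·0.170−b)/D = (54.016018·0.170−7.265885)/10.135578 = 0.189120
λ₂=(a−b·0.170)/D = (1.165000−7.265885·0.170)/10.135578 = -0.006926
w* = 0.189120·x + -0.006926·y:
  w_0 = 0.189120·0.2092 + -0.006926·5.6289 = 0.0006  (Walmart)
  w_1 = 0.189120·2.0397 + -0.006926·22.4472 = 0.2303  (Exxon)
  w_2 = 0.189120·5.0170 + -0.006926·25.9399 = 0.7691  (Alcoa)
Σw_i=1.0000  μᵀw=0.1700
σ²=wᵀΣw=λ₁·μ_p+λ₂ = 0.189120·0.170 + -0.006926 = 0.025224 ≈ 0.0252


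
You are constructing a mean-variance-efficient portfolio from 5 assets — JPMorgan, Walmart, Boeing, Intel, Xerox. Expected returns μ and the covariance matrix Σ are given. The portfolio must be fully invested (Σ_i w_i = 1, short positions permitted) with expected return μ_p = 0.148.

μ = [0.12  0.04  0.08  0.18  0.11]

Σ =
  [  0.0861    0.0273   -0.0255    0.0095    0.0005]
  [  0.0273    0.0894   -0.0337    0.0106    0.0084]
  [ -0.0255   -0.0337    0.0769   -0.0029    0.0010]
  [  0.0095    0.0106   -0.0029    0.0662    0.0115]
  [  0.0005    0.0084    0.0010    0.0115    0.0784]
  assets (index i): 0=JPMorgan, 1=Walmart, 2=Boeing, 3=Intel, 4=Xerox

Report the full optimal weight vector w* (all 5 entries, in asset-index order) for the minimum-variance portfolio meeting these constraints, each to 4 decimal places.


p=Σ⁻¹μ = [1.5644  0.2549  1.7467  2.3569  0.9978]
q=Σ⁻¹𝟙 = [12.9857  14.0585  23.7420  10.4094  9.3363]
a=μᵀp=0.871653  b=𝟙ᵀp=6.920657  c=𝟙ᵀq=70.531816  D=ac−b²=13.583772
λ₁=(c·0.148−b)/D = (70.531816·0.148−6.920657)/13.583772 = 0.258989
λ₂=(a−b·0.148)/D = (0.871653−6.920657·0.148)/13.583772 = -0.011234
w* = 0.258989·p + -0.011234·q:
  w_0 = 0.258989·1.5644 + -0.011234·12.9857 = 0.2593  (JPMorgan)
  w_1 = 0.258989·0.2549 + -0.011234·14.0585 = -0.0919  (Walmart)
  w_2 = 0.258989·1.7467 + -0.011234·23.7420 = 0.1856  (Boeing)
  w_3 = 0.258989·2.3569 + -0.011234·10.4094 = 0.4935  (Intel)
  w_4 = 0.258989·0.9978 + -0.011234·9.3363 = 0.1535  (Xerox)
Σw_i=1.0000  μᵀw=0.1480
σ²=wᵀΣw=λ₁·μ_p+λ₂ = 0.258989·0.148 + -0.011234 = 0.027096 ≈ 0.0271

0.2593  -0.0919  0.1856  0.4935  0.1535


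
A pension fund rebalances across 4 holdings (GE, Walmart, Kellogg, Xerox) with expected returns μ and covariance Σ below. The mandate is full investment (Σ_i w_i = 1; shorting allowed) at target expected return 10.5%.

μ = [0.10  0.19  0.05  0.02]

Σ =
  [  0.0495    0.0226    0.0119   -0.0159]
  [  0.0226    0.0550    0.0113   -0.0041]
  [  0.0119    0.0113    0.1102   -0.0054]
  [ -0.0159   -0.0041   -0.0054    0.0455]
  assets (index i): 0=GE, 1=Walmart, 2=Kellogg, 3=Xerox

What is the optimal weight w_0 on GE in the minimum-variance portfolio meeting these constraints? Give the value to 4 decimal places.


0.2546

u=Σ⁻¹μ = [0.9002  3.1452  0.0853  1.0477]
v=Σ⁻¹𝟙 = [24.7873  8.9523  7.0618  32.2847]
a=μᵀu=0.712831  b=𝟙ᵀu=5.178450  c=𝟙ᵀv=73.086101  D=ac−b²=25.281733
λ₁=(c·0.105−b)/D = (73.086101·0.105−5.178450)/25.281733 = 0.098711
λ₂=(a−b·0.105)/D = (0.712831−5.178450·0.105)/25.281733 = 0.006688
w* = 0.098711·u + 0.006688·v:
  w_0 = 0.098711·0.9002 + 0.006688·24.7873 = 0.2546  (GE)
  w_1 = 0.098711·3.1452 + 0.006688·8.9523 = 0.3703  (Walmart)
  w_2 = 0.098711·0.0853 + 0.006688·7.0618 = 0.0557  (Kellogg)
  w_3 = 0.098711·1.0477 + 0.006688·32.2847 = 0.3194  (Xerox)
Σw_i=1.0000  μᵀw=0.1050
σ²=wᵀΣw=λ₁·μ_p+λ₂ = 0.098711·0.105 + 0.006688 = 0.017053 ≈ 0.0171


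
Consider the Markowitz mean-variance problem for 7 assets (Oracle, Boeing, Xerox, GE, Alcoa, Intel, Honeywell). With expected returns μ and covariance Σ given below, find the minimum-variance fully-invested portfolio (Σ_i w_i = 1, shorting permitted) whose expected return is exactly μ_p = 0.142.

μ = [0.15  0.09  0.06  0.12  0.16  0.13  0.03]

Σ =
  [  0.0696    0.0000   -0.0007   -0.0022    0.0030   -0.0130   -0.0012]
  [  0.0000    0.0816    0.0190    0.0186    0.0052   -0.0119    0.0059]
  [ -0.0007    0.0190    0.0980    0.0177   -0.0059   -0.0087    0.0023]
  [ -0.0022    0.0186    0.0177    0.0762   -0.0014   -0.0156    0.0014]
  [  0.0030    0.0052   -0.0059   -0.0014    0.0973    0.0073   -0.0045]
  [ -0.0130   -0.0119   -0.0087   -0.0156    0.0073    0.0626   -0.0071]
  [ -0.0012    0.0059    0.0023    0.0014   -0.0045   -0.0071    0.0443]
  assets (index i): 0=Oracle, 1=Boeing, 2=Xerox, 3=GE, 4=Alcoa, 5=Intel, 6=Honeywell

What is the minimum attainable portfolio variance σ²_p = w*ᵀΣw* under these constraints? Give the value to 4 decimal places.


0.0156

x=Σ⁻¹μ = [2.8162  0.8484  0.4532  2.0369  1.3730  3.3731  1.2327]
y=Σ⁻¹𝟙 = [20.3770  8.5191  8.4157  15.2421  8.9957  28.7609  26.5954]
a=μᵀx=1.465558  b=𝟙ᵀx=12.133367  c=𝟙ᵀy=116.906029  D=ac−b²=24.113913
λ₁=(c·0.142−b)/D = (116.906029·0.142−12.133367)/24.113913 = 0.185258
λ₂=(a−b·0.142)/D = (1.465558−12.133367·0.142)/24.113913 = -0.010674
w* = 0.185258·x + -0.010674·y:
  w_0 = 0.185258·2.8162 + -0.010674·20.3770 = 0.3042  (Oracle)
  w_1 = 0.185258·0.8484 + -0.010674·8.5191 = 0.0662  (Boeing)
  w_2 = 0.185258·0.4532 + -0.010674·8.4157 = -0.0059  (Xerox)
  w_3 = 0.185258·2.0369 + -0.010674·15.2421 = 0.2147  (GE)
  w_4 = 0.185258·1.3730 + -0.010674·8.9957 = 0.1583  (Alcoa)
  w_5 = 0.185258·3.3731 + -0.010674·28.7609 = 0.3179  (Intel)
  w_6 = 0.185258·1.2327 + -0.010674·26.5954 = -0.0555  (Honeywell)
Σw_i=1.0000  μᵀw=0.1420
σ²=wᵀΣw=λ₁·μ_p+λ₂ = 0.185258·0.142 + -0.010674 = 0.015633 ≈ 0.0156


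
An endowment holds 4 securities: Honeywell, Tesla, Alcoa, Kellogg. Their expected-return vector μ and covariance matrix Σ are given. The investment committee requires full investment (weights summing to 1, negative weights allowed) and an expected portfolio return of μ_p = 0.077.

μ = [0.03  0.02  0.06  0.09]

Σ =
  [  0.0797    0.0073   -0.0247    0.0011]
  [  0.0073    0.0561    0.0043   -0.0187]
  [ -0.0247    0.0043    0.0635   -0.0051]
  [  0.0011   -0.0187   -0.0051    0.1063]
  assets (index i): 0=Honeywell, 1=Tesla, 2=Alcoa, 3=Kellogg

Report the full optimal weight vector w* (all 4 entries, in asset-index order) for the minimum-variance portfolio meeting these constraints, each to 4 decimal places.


x=Σ⁻¹μ = [0.7099  0.4962  1.2667  0.9874]
y=Σ⁻¹𝟙 = [17.6422  18.3165  22.4563  13.5244]
a=μᵀx=0.196087  b=𝟙ᵀx=3.460167  c=𝟙ᵀy=71.939366  D=ac−b²=2.133648
λ₁=(c·0.077−b)/D = (71.939366·0.077−3.460167)/2.133648 = 0.974465
λ₂=(a−b·0.077)/D = (0.196087−3.460167·0.077)/2.133648 = -0.032970
w* = 0.974465·x + -0.032970·y:
  w_0 = 0.974465·0.7099 + -0.032970·17.6422 = 0.1101  (Honeywell)
  w_1 = 0.974465·0.4962 + -0.032970·18.3165 = -0.1204  (Tesla)
  w_2 = 0.974465·1.2667 + -0.032970·22.4563 = 0.4940  (Alcoa)
  w_3 = 0.974465·0.9874 + -0.032970·13.5244 = 0.5163  (Kellogg)
Σw_i=1.0000  μᵀw=0.0770
σ²=wᵀΣw=λ₁·μ_p+λ₂ = 0.974465·0.077 + -0.032970 = 0.042064 ≈ 0.0421

0.1101  -0.1204  0.4940  0.5163


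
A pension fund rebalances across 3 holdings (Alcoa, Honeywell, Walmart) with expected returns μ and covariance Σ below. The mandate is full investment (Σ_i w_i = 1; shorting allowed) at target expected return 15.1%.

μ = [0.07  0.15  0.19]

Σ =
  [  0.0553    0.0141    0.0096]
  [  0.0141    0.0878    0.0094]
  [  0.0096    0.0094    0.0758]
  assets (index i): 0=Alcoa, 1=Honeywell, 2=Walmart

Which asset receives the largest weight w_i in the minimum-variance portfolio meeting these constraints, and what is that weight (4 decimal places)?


u=Σ⁻¹μ = [0.5195  1.3820  2.2694]
v=Σ⁻¹𝟙 = [14.2410  7.9893  10.3982]
a=μᵀu=0.674858  b=𝟙ᵀu=4.170929  c=𝟙ᵀv=32.628534  D=ac−b²=4.622987
λ₁=(c·0.151−b)/D = (32.628534·0.151−4.170929)/4.622987 = 0.163526
λ₂=(a−b·0.151)/D = (0.674858−4.170929·0.151)/4.622987 = 0.009744
w* = 0.163526·u + 0.009744·v:
  w_0 = 0.163526·0.5195 + 0.009744·14.2410 = 0.2237  (Alcoa)
  w_1 = 0.163526·1.3820 + 0.009744·7.9893 = 0.3038  (Honeywell)
  w_2 = 0.163526·2.2694 + 0.009744·10.3982 = 0.4724  (Walmart)
Σw_i=1.0000  μᵀw=0.1510
σ²=wᵀΣw=λ₁·μ_p+λ₂ = 0.163526·0.151 + 0.009744 = 0.034437 ≈ 0.0344

Walmart (0.4724)
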